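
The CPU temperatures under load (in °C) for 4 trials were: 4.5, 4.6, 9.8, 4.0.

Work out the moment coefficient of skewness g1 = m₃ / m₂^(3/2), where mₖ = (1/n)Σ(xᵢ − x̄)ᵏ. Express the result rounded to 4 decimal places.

1.1221

x̄ = (4.5 + 4.6 + 9.8 + 4.0) / 4 = 5.7250
deviations (xᵢ − x̄): -1.2250, -1.1250, 4.0750, -1.7250
Σ(xᵢ − x̄)² = 22.3475 ⇒ m₂ = 22.3475/4 = 5.58688
Σ(xᵢ − x̄)³ = 59.2729 ⇒ m₃ = 59.2729/4 = 14.81822
m₂^(3/2) = 5.58688^(1.5) = 13.20546
g1 = m₃ / m₂^(3/2) = 14.81822 / 13.20546 ≈ 1.1221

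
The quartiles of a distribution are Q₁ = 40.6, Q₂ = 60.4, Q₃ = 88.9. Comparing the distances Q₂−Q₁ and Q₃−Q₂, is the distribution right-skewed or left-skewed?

right-skewed

Q₂ − Q₁ = 19.8;  Q₃ − Q₂ = 28.5
Q₃ − Q₂ > Q₂ − Q₁ ⇒ the upper half is more spread out ⇒ right-skewed.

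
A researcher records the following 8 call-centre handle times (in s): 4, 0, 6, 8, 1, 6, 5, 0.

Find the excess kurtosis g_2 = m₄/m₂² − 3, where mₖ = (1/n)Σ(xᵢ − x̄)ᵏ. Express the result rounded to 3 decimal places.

-1.447

x̄ = 3.7500
Σ(xᵢ − x̄)² = 65.5000 ⇒ m₂ = 8.18750
Σ(xᵢ − x̄)⁴ = 832.6563 ⇒ m₄ = 104.08203
m₂² = 67.03516
g_2 = m₄/m₂² − 3 = 1.55265 − 3 ≈ -1.447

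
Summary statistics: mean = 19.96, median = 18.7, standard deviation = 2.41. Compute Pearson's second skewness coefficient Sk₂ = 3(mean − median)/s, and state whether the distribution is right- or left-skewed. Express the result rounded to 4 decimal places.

Sk₂ = 3(19.96 − 18.7) / 2.41 = 3 × 1.2600 / 2.41
    = 3.7800 / 2.41 ≈ 1.5685
Sk₂ > 0 ⇒ mean > median ⇒ right-skewed (positive skew).

1.5685, right-skewed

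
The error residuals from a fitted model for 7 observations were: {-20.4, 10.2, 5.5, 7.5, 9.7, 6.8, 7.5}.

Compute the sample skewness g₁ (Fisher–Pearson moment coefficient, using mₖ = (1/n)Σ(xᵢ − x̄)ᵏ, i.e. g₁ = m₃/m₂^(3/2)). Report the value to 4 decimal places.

-1.9446

x̄ = (-20.4 + 10.2 + 5.5 + 7.5 + 9.7 + 6.8 + 7.5) / 7 = 3.8286
deviations (xᵢ − x̄): -24.2286, 6.3714, 1.6714, 3.6714, 5.8714, 2.9714, 3.6714
Σ(xᵢ − x̄)² = 700.6743 ⇒ m₂ = 700.6743/7 = 100.09633
Σ(xᵢ − x̄)³ = -13631.8040 ⇒ m₃ = -13631.8040/7 = -1947.40057
m₂^(3/2) = 100.09633^(1.5) = 1001.44525
g₁ = m₃ / m₂^(3/2) = -1947.40057 / 1001.44525 ≈ -1.9446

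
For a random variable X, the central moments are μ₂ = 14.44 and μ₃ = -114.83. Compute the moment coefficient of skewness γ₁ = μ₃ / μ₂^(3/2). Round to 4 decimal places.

-2.0927

σ = √μ₂ = √14.44 = 3.80000
σ³ = μ₂^(3/2) = 54.87200
γ₁ = μ₃/σ³ = -114.83 / 54.87200 ≈ -2.0927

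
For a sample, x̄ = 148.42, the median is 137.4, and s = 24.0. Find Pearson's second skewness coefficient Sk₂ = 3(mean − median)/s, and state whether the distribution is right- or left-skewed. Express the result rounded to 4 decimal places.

Sk₂ = 3(148.42 − 137.4) / 24.0 = 3 × 11.0200 / 24.0
    = 33.0600 / 24.0 ≈ 1.3775
Sk₂ > 0 ⇒ mean > median ⇒ right-skewed (positive skew).

1.3775, right-skewed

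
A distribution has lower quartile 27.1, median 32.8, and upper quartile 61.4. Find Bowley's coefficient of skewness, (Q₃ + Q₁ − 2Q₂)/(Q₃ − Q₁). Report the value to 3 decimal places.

0.668

numerator: Q₃ + Q₁ − 2Q₂ = 61.4 + 27.1 − 2×32.8 = 22.9000
denominator: Q₃ − Q₁ = 61.4 − 27.1 = 34.3000
Bowley skewness = 22.9000 / 34.3000 ≈ 0.668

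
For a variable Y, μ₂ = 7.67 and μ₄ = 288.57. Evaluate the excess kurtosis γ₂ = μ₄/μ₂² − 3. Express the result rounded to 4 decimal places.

μ₂² = 7.67² = 58.82890
μ₄/μ₂² = 288.57 / 58.82890 = 4.90524
γ₂ = 4.90524 − 3 ≈ 1.9052

1.9052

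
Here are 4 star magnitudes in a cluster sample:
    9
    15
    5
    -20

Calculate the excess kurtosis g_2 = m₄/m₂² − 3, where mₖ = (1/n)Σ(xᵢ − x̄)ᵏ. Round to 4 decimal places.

-0.8332

x̄ = 2.2500
Σ(xᵢ − x̄)² = 710.7500 ⇒ m₂ = 177.68750
Σ(xᵢ − x̄)⁴ = 273646.5781 ⇒ m₄ = 68411.64453
m₂² = 31572.84766
g_2 = m₄/m₂² − 3 = 2.16679 − 3 ≈ -0.8332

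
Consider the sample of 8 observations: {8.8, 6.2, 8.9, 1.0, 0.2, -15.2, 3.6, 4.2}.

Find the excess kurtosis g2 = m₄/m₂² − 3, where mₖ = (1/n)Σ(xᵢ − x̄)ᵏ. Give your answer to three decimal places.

1.387

x̄ = 2.2125
Σ(xᵢ − x̄)² = 418.6088 ⇒ m₂ = 52.32609
Σ(xᵢ − x̄)⁴ = 96101.2484 ⇒ m₄ = 12012.65605
m₂² = 2738.02009
g2 = m₄/m₂² − 3 = 4.38735 − 3 ≈ 1.387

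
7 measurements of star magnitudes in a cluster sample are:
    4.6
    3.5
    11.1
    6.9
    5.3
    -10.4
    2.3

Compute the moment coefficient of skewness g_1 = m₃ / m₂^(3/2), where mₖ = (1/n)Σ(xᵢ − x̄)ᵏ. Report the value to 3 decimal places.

x̄ = (4.6 + 3.5 + 11.1 + 6.9 + 5.3 - 10.4 + 2.3) / 7 = 3.3286
deviations (xᵢ − x̄): 1.2714, 0.1714, 7.7714, 3.5714, 1.9714, -13.7286, -1.0286
Σ(xᵢ − x̄)² = 268.2143 ⇒ m₂ = 268.2143/7 = 38.31633
Σ(xᵢ − x̄)³ = -2063.9300 ⇒ m₃ = -2063.9300/7 = -294.84714
m₂^(3/2) = 38.31633^(1.5) = 237.17876
g_1 = m₃ / m₂^(3/2) = -294.84714 / 237.17876 ≈ -1.243

-1.243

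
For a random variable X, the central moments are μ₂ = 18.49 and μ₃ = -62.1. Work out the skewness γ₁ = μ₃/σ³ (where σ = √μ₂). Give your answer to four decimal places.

σ = √μ₂ = √18.49 = 4.30000
σ³ = μ₂^(3/2) = 79.50700
γ₁ = μ₃/σ³ = -62.1 / 79.50700 ≈ -0.7811

-0.7811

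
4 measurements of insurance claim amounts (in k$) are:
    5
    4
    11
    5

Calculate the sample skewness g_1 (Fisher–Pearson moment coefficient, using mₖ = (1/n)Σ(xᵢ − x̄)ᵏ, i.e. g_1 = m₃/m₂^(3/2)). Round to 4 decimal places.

1.0776

x̄ = (5 + 4 + 11 + 5) / 4 = 6.2500
deviations (xᵢ − x̄): -1.2500, -2.2500, 4.7500, -1.2500
Σ(xᵢ − x̄)² = 30.7500 ⇒ m₂ = 30.7500/4 = 7.68750
Σ(xᵢ − x̄)³ = 91.8750 ⇒ m₃ = 91.8750/4 = 22.96875
m₂^(3/2) = 7.68750^(1.5) = 21.31462
g_1 = m₃ / m₂^(3/2) = 22.96875 / 21.31462 ≈ 1.0776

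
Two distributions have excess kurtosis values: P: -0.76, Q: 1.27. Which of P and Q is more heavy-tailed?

Higher excess kurtosis ⇒ heavier tails relative to the normal distribution.
-0.76 vs 1.27: the larger is 1.27, so Q has heavier tails. (Q is leptokurtic — heavier-than-normal tails; the other is platykurtic.)

Q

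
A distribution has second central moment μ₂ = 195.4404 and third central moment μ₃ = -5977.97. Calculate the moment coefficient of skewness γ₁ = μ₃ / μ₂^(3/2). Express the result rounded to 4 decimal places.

-2.1879

σ = √μ₂ = √195.4404 = 13.98000
σ³ = μ₂^(3/2) = 2732.25679
γ₁ = μ₃/σ³ = -5977.97 / 2732.25679 ≈ -2.1879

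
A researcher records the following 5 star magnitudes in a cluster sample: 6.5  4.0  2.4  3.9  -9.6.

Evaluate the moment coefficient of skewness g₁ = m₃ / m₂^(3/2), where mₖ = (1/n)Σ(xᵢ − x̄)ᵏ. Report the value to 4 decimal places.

x̄ = (6.5 + 4.0 + 2.4 + 3.9 - 9.6) / 5 = 1.4400
deviations (xᵢ − x̄): 5.0600, 2.5600, 0.9600, 2.4600, -11.0400
Σ(xᵢ − x̄)² = 161.0120 ⇒ m₂ = 161.0120/5 = 32.20240
Σ(xᵢ − x̄)³ = -1183.4698 ⇒ m₃ = -1183.4698/5 = -236.69395
m₂^(3/2) = 32.20240^(1.5) = 182.73947
g₁ = m₃ / m₂^(3/2) = -236.69395 / 182.73947 ≈ -1.2953

-1.2953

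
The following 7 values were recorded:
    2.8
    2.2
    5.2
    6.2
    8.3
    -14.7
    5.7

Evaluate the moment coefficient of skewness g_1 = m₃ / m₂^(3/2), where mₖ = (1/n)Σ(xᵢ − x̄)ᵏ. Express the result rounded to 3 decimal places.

-1.745

x̄ = (2.8 + 2.2 + 5.2 + 6.2 + 8.3 - 14.7 + 5.7) / 7 = 2.2429
deviations (xᵢ − x̄): 0.5571, -0.0429, 2.9571, 3.9571, 6.0571, -16.9429, 3.4571
Σ(xᵢ − x̄)² = 360.4171 ⇒ m₂ = 360.4171/7 = 51.48816
Σ(xᵢ − x̄)³ = -4512.0769 ⇒ m₃ = -4512.0769/7 = -644.58241
m₂^(3/2) = 51.48816^(1.5) = 369.45462
g_1 = m₃ / m₂^(3/2) = -644.58241 / 369.45462 ≈ -1.745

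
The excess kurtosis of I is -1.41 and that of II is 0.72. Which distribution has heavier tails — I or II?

Higher excess kurtosis ⇒ heavier tails relative to the normal distribution.
-1.41 vs 0.72: the larger is 0.72, so II has heavier tails. (II is leptokurtic — heavier-than-normal tails; the other is platykurtic.)

II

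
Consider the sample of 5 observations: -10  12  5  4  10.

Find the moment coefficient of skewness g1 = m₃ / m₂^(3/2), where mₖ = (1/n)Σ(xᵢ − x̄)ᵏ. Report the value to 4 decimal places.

x̄ = (-10 + 12 + 5 + 4 + 10) / 5 = 4.2000
deviations (xᵢ − x̄): -14.2000, 7.8000, 0.8000, -0.2000, 5.8000
Σ(xᵢ − x̄)² = 296.8000 ⇒ m₂ = 296.8000/5 = 59.36000
Σ(xᵢ − x̄)³ = -2193.1200 ⇒ m₃ = -2193.1200/5 = -438.62400
m₂^(3/2) = 59.36000^(1.5) = 457.34174
g1 = m₃ / m₂^(3/2) = -438.62400 / 457.34174 ≈ -0.9591

-0.9591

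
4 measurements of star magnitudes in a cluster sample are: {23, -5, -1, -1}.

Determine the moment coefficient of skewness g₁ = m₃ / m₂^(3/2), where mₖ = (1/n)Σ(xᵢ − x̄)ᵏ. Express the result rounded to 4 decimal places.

1.0776

x̄ = (23 - 5 - 1 - 1) / 4 = 4.0000
deviations (xᵢ − x̄): 19.0000, -9.0000, -5.0000, -5.0000
Σ(xᵢ − x̄)² = 492.0000 ⇒ m₂ = 492.0000/4 = 123.00000
Σ(xᵢ − x̄)³ = 5880.0000 ⇒ m₃ = 5880.0000/4 = 1470.00000
m₂^(3/2) = 123.00000^(1.5) = 1364.13599
g₁ = m₃ / m₂^(3/2) = 1470.00000 / 1364.13599 ≈ 1.0776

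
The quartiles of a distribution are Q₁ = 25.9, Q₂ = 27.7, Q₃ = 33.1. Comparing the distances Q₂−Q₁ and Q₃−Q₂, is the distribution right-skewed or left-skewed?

Q₂ − Q₁ = 1.8;  Q₃ − Q₂ = 5.4
Q₃ − Q₂ > Q₂ − Q₁ ⇒ the upper half is more spread out ⇒ right-skewed.

right-skewed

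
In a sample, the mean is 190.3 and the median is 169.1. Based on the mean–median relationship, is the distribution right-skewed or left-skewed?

right-skewed

mean − median = 190.3 − 169.1 = 21.2
mean > median ⇒ the longer tail is on the right ⇒ right-skewed (positively skewed).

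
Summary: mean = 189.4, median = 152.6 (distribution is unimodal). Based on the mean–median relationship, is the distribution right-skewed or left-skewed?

right-skewed

mean − median = 189.4 − 152.6 = 36.8
mean > median ⇒ the longer tail is on the right ⇒ right-skewed (positively skewed).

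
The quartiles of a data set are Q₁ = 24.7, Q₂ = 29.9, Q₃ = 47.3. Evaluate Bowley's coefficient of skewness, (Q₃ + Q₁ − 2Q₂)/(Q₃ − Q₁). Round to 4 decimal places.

0.5398

numerator: Q₃ + Q₁ − 2Q₂ = 47.3 + 24.7 − 2×29.9 = 12.2000
denominator: Q₃ − Q₁ = 47.3 − 24.7 = 22.6000
Bowley skewness = 12.2000 / 22.6000 ≈ 0.5398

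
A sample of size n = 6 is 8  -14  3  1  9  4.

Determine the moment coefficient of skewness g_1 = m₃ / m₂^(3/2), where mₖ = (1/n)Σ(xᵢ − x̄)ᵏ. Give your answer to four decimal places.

x̄ = (8 - 14 + 3 + 1 + 9 + 4) / 6 = 1.8333
deviations (xᵢ − x̄): 6.1667, -15.8333, 1.1667, -0.8333, 7.1667, 2.1667
Σ(xᵢ − x̄)² = 346.8333 ⇒ m₂ = 346.8333/6 = 57.80556
Σ(xᵢ − x̄)³ = -3355.5556 ⇒ m₃ = -3355.5556/6 = -559.25926
m₂^(3/2) = 57.80556^(1.5) = 439.49544
g_1 = m₃ / m₂^(3/2) = -559.25926 / 439.49544 ≈ -1.2725

-1.2725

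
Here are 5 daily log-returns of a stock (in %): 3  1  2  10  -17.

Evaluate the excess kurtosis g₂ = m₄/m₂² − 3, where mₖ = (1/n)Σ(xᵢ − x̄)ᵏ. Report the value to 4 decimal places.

-0.2075

x̄ = -0.2000
Σ(xᵢ − x̄)² = 402.8000 ⇒ m₂ = 80.56000
Σ(xᵢ − x̄)⁴ = 90614.0960 ⇒ m₄ = 18122.81920
m₂² = 6489.91360
g₂ = m₄/m₂² − 3 = 2.79246 − 3 ≈ -0.2075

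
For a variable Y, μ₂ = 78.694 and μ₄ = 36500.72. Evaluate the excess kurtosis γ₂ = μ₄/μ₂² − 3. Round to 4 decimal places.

2.8941

μ₂² = 78.694² = 6192.74564
μ₄/μ₂² = 36500.72 / 6192.74564 = 5.89411
γ₂ = 5.89411 − 3 ≈ 2.8941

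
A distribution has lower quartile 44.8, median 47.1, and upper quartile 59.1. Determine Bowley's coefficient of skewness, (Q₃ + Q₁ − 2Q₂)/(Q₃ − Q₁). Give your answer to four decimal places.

0.6783

numerator: Q₃ + Q₁ − 2Q₂ = 59.1 + 44.8 − 2×47.1 = 9.7000
denominator: Q₃ − Q₁ = 59.1 − 44.8 = 14.3000
Bowley skewness = 9.7000 / 14.3000 ≈ 0.6783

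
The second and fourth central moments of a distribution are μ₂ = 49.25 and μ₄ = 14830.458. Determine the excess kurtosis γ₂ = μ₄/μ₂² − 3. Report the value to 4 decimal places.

μ₂² = 49.25² = 2425.56250
μ₄/μ₂² = 14830.458 / 2425.56250 = 6.11423
γ₂ = 6.11423 − 3 ≈ 3.1142

3.1142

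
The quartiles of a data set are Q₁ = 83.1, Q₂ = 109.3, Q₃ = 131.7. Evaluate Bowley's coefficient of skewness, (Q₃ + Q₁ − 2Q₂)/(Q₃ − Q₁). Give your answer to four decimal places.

numerator: Q₃ + Q₁ − 2Q₂ = 131.7 + 83.1 − 2×109.3 = -3.8000
denominator: Q₃ − Q₁ = 131.7 − 83.1 = 48.6000
Bowley skewness = -3.8000 / 48.6000 ≈ -0.0782

-0.0782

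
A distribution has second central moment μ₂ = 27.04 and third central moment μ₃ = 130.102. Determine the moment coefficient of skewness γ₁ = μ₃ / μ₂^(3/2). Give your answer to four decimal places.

σ = √μ₂ = √27.04 = 5.20000
σ³ = μ₂^(3/2) = 140.60800
γ₁ = μ₃/σ³ = 130.102 / 140.60800 ≈ 0.9253

0.9253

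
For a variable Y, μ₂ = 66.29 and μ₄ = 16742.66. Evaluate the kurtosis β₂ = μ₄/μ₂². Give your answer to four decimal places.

3.8100

μ₂² = 66.29² = 4394.36410
μ₄/μ₂² = 16742.66 / 4394.36410 = 3.81003
β₂ ≈ 3.8100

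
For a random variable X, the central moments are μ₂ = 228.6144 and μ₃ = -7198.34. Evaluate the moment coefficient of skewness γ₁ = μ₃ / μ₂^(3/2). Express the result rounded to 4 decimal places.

σ = √μ₂ = √228.6144 = 15.12000
σ³ = μ₂^(3/2) = 3456.64973
γ₁ = μ₃/σ³ = -7198.34 / 3456.64973 ≈ -2.0825

-2.0825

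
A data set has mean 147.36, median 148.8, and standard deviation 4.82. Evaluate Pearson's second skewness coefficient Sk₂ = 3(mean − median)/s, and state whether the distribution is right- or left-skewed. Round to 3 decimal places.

Sk₂ = 3(147.36 − 148.8) / 4.82 = 3 × -1.4400 / 4.82
    = -4.3200 / 4.82 ≈ -0.896
Sk₂ < 0 ⇒ mean < median ⇒ left-skewed (negative skew).

-0.896, left-skewed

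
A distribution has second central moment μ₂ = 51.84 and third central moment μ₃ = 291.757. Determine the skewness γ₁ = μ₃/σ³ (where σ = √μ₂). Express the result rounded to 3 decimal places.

σ = √μ₂ = √51.84 = 7.20000
σ³ = μ₂^(3/2) = 373.24800
γ₁ = μ₃/σ³ = 291.757 / 373.24800 ≈ 0.782

0.782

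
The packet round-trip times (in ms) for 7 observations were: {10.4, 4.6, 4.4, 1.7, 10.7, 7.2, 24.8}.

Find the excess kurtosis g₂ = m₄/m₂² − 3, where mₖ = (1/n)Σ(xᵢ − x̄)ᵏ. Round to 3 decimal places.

0.655

x̄ = 9.1143
Σ(xᵢ − x̄)² = 351.4486 ⇒ m₂ = 50.20694
Σ(xᵢ − x̄)⁴ = 64490.0716 ⇒ m₄ = 9212.86737
m₂² = 2520.73670
g₂ = m₄/m₂² − 3 = 3.65483 − 3 ≈ 0.655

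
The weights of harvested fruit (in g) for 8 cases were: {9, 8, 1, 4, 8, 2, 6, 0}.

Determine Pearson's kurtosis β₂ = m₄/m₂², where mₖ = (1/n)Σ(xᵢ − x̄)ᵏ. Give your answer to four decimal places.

x̄ = 4.7500
Σ(xᵢ − x̄)² = 85.5000 ⇒ m₂ = 10.68750
Σ(xᵢ − x̄)⁴ = 1316.1563 ⇒ m₄ = 164.51953
m₂² = 114.22266
β₂ = m₄/m₂² = 164.51953 / 114.22266 ≈ 1.4403

1.4403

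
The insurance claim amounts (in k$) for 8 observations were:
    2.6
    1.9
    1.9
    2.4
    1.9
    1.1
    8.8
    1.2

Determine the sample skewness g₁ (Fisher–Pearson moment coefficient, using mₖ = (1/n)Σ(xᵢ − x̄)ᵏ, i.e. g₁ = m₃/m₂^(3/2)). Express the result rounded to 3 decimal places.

2.078

x̄ = (2.6 + 1.9 + 1.9 + 2.4 + 1.9 + 1.1 + 8.8 + 1.2) / 8 = 2.7250
deviations (xᵢ − x̄): -0.1250, -0.8250, -0.8250, -0.3250, -0.8250, -1.6250, 6.0750, -1.5250
Σ(xᵢ − x̄)² = 44.0350 ⇒ m₂ = 44.0350/8 = 5.50438
Σ(xᵢ − x̄)³ = 214.6433 ⇒ m₃ = 214.6433/8 = 26.83041
m₂^(3/2) = 5.50438^(1.5) = 12.91404
g₁ = m₃ / m₂^(3/2) = 26.83041 / 12.91404 ≈ 2.078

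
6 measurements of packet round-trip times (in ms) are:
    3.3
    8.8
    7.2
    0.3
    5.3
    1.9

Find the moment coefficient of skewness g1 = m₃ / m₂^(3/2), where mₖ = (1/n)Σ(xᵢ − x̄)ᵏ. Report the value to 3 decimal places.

x̄ = (3.3 + 8.8 + 7.2 + 0.3 + 5.3 + 1.9) / 6 = 4.4667
deviations (xᵢ − x̄): -1.1667, 4.3333, 2.7333, -4.1667, 0.8333, -2.5667
Σ(xᵢ − x̄)² = 52.2533 ⇒ m₂ = 52.2533/6 = 8.70889
Σ(xᵢ − x̄)³ = 11.5356 ⇒ m₃ = 11.5356/6 = 1.92259
m₂^(3/2) = 8.70889^(1.5) = 25.70065
g1 = m₃ / m₂^(3/2) = 1.92259 / 25.70065 ≈ 0.075

0.075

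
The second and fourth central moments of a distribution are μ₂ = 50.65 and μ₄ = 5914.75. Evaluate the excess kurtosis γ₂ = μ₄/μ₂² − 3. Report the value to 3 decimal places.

-0.694

μ₂² = 50.65² = 2565.42250
μ₄/μ₂² = 5914.75 / 2565.42250 = 2.30557
γ₂ = 2.30557 − 3 ≈ -0.694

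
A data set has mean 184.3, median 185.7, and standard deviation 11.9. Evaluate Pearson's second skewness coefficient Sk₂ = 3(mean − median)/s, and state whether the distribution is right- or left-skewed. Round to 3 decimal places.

Sk₂ = 3(184.3 − 185.7) / 11.9 = 3 × -1.4000 / 11.9
    = -4.2000 / 11.9 ≈ -0.353
Sk₂ < 0 ⇒ mean < median ⇒ left-skewed (negative skew).

-0.353, left-skewed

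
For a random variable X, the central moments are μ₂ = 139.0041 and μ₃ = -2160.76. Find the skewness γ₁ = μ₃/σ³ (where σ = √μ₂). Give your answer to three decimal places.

σ = √μ₂ = √139.0041 = 11.79000
σ³ = μ₂^(3/2) = 1638.85834
γ₁ = μ₃/σ³ = -2160.76 / 1638.85834 ≈ -1.318

-1.318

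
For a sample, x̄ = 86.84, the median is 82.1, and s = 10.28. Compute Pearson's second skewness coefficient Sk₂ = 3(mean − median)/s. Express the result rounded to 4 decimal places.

1.3833

Sk₂ = 3(86.84 − 82.1) / 10.28 = 3 × 4.7400 / 10.28
    = 14.2200 / 10.28 ≈ 1.3833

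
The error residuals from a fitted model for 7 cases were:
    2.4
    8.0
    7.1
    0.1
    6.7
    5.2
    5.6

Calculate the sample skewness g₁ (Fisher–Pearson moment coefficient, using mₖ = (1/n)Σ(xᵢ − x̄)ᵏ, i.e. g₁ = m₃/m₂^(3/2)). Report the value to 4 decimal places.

x̄ = (2.4 + 8.0 + 7.1 + 0.1 + 6.7 + 5.2 + 5.6) / 7 = 5.0143
deviations (xᵢ − x̄): -2.6143, 2.9857, 2.0857, -4.9143, 1.6857, 0.1857, 0.5857
Σ(xᵢ − x̄)² = 47.4686 ⇒ m₂ = 47.4686/7 = 6.78122
Σ(xᵢ − x̄)³ = -95.8614 ⇒ m₃ = -95.8614/7 = -13.69448
m₂^(3/2) = 6.78122^(1.5) = 17.65884
g₁ = m₃ / m₂^(3/2) = -13.69448 / 17.65884 ≈ -0.7755

-0.7755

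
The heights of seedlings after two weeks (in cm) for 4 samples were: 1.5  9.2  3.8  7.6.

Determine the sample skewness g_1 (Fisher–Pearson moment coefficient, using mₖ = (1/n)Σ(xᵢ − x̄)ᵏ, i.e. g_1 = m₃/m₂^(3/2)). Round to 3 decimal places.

-0.105

x̄ = (1.5 + 9.2 + 3.8 + 7.6) / 4 = 5.5250
deviations (xᵢ − x̄): -4.0250, 3.6750, -1.7250, 2.0750
Σ(xᵢ − x̄)² = 36.9875 ⇒ m₂ = 36.9875/4 = 9.24687
Σ(xᵢ − x̄)³ = -11.7731 ⇒ m₃ = -11.7731/4 = -2.94328
m₂^(3/2) = 9.24687^(1.5) = 28.11852
g_1 = m₃ / m₂^(3/2) = -2.94328 / 28.11852 ≈ -0.105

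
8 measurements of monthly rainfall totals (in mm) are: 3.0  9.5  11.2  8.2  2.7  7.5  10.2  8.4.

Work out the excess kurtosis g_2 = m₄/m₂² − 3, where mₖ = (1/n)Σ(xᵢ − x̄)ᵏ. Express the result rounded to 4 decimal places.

x̄ = 7.5875
Σ(xᵢ − x̄)² = 69.5087 ⇒ m₂ = 8.68859
Σ(xᵢ − x̄)⁴ = 1244.3631 ⇒ m₄ = 155.54539
m₂² = 75.49166
g_2 = m₄/m₂² − 3 = 2.06043 − 3 ≈ -0.9396

-0.9396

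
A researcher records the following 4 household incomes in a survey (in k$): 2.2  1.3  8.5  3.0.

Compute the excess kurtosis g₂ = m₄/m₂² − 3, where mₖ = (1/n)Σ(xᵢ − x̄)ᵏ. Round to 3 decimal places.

-0.782

x̄ = 3.7500
Σ(xᵢ − x̄)² = 31.5300 ⇒ m₂ = 7.88250
Σ(xᵢ − x̄)⁴ = 551.1848 ⇒ m₄ = 137.79621
m₂² = 62.13381
g₂ = m₄/m₂² − 3 = 2.21773 − 3 ≈ -0.782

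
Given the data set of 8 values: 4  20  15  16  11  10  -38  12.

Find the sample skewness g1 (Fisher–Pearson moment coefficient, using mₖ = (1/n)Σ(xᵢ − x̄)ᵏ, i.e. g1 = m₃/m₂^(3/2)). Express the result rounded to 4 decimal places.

-1.9833

x̄ = (4 + 20 + 15 + 16 + 11 + 10 - 38 + 12) / 8 = 6.2500
deviations (xᵢ − x̄): -2.2500, 13.7500, 8.7500, 9.7500, 4.7500, 3.7500, -44.2500, 5.7500
Σ(xᵢ − x̄)² = 2393.5000 ⇒ m₂ = 2393.5000/8 = 299.18750
Σ(xᵢ − x̄)³ = -82109.2500 ⇒ m₃ = -82109.2500/8 = -10263.65625
m₂^(3/2) = 299.18750^(1.5) = 5175.05735
g1 = m₃ / m₂^(3/2) = -10263.65625 / 5175.05735 ≈ -1.9833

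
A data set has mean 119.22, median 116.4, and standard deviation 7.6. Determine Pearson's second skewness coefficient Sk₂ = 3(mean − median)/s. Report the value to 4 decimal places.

Sk₂ = 3(119.22 − 116.4) / 7.6 = 3 × 2.8200 / 7.6
    = 8.4600 / 7.6 ≈ 1.1132

1.1132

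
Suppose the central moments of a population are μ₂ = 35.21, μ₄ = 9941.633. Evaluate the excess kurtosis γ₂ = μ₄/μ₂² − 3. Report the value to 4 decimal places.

μ₂² = 35.21² = 1239.74410
μ₄/μ₂² = 9941.633 / 1239.74410 = 8.01910
γ₂ = 8.01910 − 3 ≈ 5.0191

5.0191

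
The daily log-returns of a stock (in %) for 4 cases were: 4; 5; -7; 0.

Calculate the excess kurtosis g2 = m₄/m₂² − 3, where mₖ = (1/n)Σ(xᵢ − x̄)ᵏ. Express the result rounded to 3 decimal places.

-1.119

x̄ = 0.5000
Σ(xᵢ − x̄)² = 89.0000 ⇒ m₂ = 22.25000
Σ(xᵢ − x̄)⁴ = 3724.2500 ⇒ m₄ = 931.06250
m₂² = 495.06250
g2 = m₄/m₂² − 3 = 1.88070 − 3 ≈ -1.119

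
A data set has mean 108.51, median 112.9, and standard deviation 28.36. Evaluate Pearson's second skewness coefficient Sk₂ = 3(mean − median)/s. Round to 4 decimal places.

Sk₂ = 3(108.51 − 112.9) / 28.36 = 3 × -4.3900 / 28.36
    = -13.1700 / 28.36 ≈ -0.4644

-0.4644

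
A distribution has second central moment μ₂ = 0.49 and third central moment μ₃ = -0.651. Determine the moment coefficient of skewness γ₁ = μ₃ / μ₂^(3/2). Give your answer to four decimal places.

-1.8980

σ = √μ₂ = √0.49 = 0.70000
σ³ = μ₂^(3/2) = 0.34300
γ₁ = μ₃/σ³ = -0.651 / 0.34300 ≈ -1.8980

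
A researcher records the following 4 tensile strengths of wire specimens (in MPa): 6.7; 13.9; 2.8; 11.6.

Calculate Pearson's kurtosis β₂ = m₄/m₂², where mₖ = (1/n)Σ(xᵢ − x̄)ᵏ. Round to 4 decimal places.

x̄ = 8.7500
Σ(xᵢ − x̄)² = 74.2500 ⇒ m₂ = 18.56250
Σ(xᵢ − x̄)⁴ = 2040.4160 ⇒ m₄ = 510.10401
m₂² = 344.56641
β₂ = m₄/m₂² = 510.10401 / 344.56641 ≈ 1.4804

1.4804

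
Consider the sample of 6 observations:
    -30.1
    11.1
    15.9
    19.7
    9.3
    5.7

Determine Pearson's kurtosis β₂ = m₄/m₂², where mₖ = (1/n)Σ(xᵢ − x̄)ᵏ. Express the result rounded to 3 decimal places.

x̄ = 5.2667
Σ(xᵢ − x̄)² = 1622.6733 ⇒ m₂ = 270.44556
Σ(xᵢ − x̄)⁴ = 1622107.9928 ⇒ m₄ = 270351.33213
m₂² = 73140.79852
β₂ = m₄/m₂² = 270351.33213 / 73140.79852 ≈ 3.696

3.696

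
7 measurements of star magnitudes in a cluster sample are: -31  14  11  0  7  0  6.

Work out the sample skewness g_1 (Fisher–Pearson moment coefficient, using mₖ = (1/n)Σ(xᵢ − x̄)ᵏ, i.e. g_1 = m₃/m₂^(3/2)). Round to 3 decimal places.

-1.549

x̄ = (-31 + 14 + 11 + 0 + 7 + 0 + 6) / 7 = 1.0000
deviations (xᵢ − x̄): -32.0000, 13.0000, 10.0000, -1.0000, 6.0000, -1.0000, 5.0000
Σ(xᵢ − x̄)² = 1356.0000 ⇒ m₂ = 1356.0000/7 = 193.71429
Σ(xᵢ − x̄)³ = -29232.0000 ⇒ m₃ = -29232.0000/7 = -4176.00000
m₂^(3/2) = 193.71429^(1.5) = 2696.14021
g_1 = m₃ / m₂^(3/2) = -4176.00000 / 2696.14021 ≈ -1.549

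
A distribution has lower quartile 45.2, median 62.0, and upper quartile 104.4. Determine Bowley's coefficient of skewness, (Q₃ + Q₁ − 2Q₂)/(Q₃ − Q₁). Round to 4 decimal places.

numerator: Q₃ + Q₁ − 2Q₂ = 104.4 + 45.2 − 2×62.0 = 25.6000
denominator: Q₃ − Q₁ = 104.4 − 45.2 = 59.2000
Bowley skewness = 25.6000 / 59.2000 ≈ 0.4324

0.4324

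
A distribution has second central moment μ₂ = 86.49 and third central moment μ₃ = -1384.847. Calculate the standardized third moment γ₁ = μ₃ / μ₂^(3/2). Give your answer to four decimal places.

-1.7217

σ = √μ₂ = √86.49 = 9.30000
σ³ = μ₂^(3/2) = 804.35700
γ₁ = μ₃/σ³ = -1384.847 / 804.35700 ≈ -1.7217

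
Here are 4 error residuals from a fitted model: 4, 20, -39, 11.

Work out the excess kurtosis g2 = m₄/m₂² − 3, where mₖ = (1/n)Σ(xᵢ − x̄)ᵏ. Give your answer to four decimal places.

-0.8184

x̄ = -1.0000
Σ(xᵢ − x̄)² = 2054.0000 ⇒ m₂ = 513.50000
Σ(xᵢ − x̄)⁴ = 2300978.0000 ⇒ m₄ = 575244.50000
m₂² = 263682.25000
g2 = m₄/m₂² − 3 = 2.18158 − 3 ≈ -0.8184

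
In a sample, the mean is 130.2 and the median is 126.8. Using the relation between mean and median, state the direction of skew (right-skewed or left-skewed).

mean − median = 130.2 − 126.8 = 3.4
mean > median ⇒ the longer tail is on the right ⇒ right-skewed (positively skewed).

right-skewed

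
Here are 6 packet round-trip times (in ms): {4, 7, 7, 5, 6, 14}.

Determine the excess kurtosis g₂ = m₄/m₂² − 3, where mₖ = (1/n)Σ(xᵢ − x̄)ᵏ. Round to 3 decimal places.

x̄ = 7.1667
Σ(xᵢ − x̄)² = 62.8333 ⇒ m₂ = 10.47222
Σ(xᵢ − x̄)⁴ = 2304.8194 ⇒ m₄ = 384.13657
m₂² = 109.66744
g₂ = m₄/m₂² − 3 = 3.50274 − 3 ≈ 0.503

0.503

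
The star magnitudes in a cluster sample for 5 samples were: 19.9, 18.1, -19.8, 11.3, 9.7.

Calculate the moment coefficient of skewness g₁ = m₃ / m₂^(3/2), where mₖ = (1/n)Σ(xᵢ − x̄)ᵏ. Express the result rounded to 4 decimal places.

-1.2332

x̄ = (19.9 + 18.1 - 19.8 + 11.3 + 9.7) / 5 = 7.8400
deviations (xᵢ − x̄): 12.0600, 10.2600, -27.6400, 3.4600, 1.8600
Σ(xᵢ − x̄)² = 1030.1120 ⇒ m₂ = 1030.1120/5 = 206.02240
Σ(xᵢ − x̄)³ = -18234.1678 ⇒ m₃ = -18234.1678/5 = -3646.83355
m₂^(3/2) = 206.02240^(1.5) = 2957.13848
g₁ = m₃ / m₂^(3/2) = -3646.83355 / 2957.13848 ≈ -1.2332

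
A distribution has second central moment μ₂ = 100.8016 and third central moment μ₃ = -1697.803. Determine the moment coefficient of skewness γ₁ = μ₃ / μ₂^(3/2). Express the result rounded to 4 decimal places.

σ = √μ₂ = √100.8016 = 10.04000
σ³ = μ₂^(3/2) = 1012.04806
γ₁ = μ₃/σ³ = -1697.803 / 1012.04806 ≈ -1.6776

-1.6776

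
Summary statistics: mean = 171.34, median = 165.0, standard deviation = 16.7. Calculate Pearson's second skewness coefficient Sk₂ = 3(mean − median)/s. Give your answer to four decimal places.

1.1389

Sk₂ = 3(171.34 − 165.0) / 16.7 = 3 × 6.3400 / 16.7
    = 19.0200 / 16.7 ≈ 1.1389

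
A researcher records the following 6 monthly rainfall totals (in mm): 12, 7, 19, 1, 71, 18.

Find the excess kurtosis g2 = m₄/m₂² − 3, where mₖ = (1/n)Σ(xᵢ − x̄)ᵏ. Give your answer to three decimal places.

0.720

x̄ = 21.3333
Σ(xᵢ − x̄)² = 3189.3333 ⇒ m₂ = 531.55556
Σ(xᵢ − x̄)⁴ = 6305877.7778 ⇒ m₄ = 1050979.62963
m₂² = 282551.30864
g2 = m₄/m₂² − 3 = 3.71961 − 3 ≈ 0.720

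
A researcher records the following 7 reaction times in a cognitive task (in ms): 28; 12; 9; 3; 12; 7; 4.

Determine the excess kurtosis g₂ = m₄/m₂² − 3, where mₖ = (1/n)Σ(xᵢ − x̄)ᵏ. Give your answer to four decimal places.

0.7113

x̄ = 10.7143
Σ(xᵢ − x̄)² = 423.4286 ⇒ m₂ = 60.48980
Σ(xᵢ − x̄)⁴ = 95057.2478 ⇒ m₄ = 13579.60683
m₂² = 3659.01541
g₂ = m₄/m₂² − 3 = 3.71127 − 3 ≈ 0.7113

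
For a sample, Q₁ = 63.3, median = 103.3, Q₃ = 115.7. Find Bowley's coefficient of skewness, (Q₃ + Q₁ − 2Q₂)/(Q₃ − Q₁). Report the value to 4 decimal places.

numerator: Q₃ + Q₁ − 2Q₂ = 115.7 + 63.3 − 2×103.3 = -27.6000
denominator: Q₃ − Q₁ = 115.7 − 63.3 = 52.4000
Bowley skewness = -27.6000 / 52.4000 ≈ -0.5267

-0.5267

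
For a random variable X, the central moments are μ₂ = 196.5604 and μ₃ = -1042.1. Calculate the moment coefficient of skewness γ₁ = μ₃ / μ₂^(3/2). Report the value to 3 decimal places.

-0.378

σ = √μ₂ = √196.5604 = 14.02000
σ³ = μ₂^(3/2) = 2755.77681
γ₁ = μ₃/σ³ = -1042.1 / 2755.77681 ≈ -0.378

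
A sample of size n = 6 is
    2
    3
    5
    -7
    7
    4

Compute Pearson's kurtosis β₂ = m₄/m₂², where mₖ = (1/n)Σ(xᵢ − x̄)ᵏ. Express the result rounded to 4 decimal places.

x̄ = 2.3333
Σ(xᵢ − x̄)² = 119.3333 ⇒ m₂ = 19.88889
Σ(xᵢ − x̄)⁴ = 8121.1111 ⇒ m₄ = 1353.51852
m₂² = 395.56790
β₂ = m₄/m₂² = 1353.51852 / 395.56790 ≈ 3.4217

3.4217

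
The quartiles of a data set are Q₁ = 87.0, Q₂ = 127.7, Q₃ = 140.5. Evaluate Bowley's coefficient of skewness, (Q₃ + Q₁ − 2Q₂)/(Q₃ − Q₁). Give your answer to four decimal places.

numerator: Q₃ + Q₁ − 2Q₂ = 140.5 + 87.0 − 2×127.7 = -27.9000
denominator: Q₃ − Q₁ = 140.5 − 87.0 = 53.5000
Bowley skewness = -27.9000 / 53.5000 ≈ -0.5215

-0.5215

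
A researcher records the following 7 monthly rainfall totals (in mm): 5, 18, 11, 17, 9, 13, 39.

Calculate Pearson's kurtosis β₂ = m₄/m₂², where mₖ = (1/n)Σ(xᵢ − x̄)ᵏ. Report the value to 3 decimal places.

x̄ = 16.0000
Σ(xᵢ − x̄)² = 738.0000 ⇒ m₂ = 105.42857
Σ(xᵢ − x̄)⁴ = 297606.0000 ⇒ m₄ = 42515.14286
m₂² = 11115.18367
β₂ = m₄/m₂² = 42515.14286 / 11115.18367 ≈ 3.825

3.825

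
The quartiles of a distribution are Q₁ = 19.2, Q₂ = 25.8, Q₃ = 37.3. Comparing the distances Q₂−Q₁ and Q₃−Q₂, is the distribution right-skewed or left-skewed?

right-skewed

Q₂ − Q₁ = 6.6;  Q₃ − Q₂ = 11.5
Q₃ − Q₂ > Q₂ − Q₁ ⇒ the upper half is more spread out ⇒ right-skewed.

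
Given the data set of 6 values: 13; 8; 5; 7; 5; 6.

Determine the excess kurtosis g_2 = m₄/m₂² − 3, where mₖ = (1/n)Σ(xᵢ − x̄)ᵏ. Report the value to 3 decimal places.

0.193

x̄ = 7.3333
Σ(xᵢ − x̄)² = 45.3333 ⇒ m₂ = 7.55556
Σ(xᵢ − x̄)⁴ = 1093.7778 ⇒ m₄ = 182.29630
m₂² = 57.08642
g_2 = m₄/m₂² − 3 = 3.19334 − 3 ≈ 0.193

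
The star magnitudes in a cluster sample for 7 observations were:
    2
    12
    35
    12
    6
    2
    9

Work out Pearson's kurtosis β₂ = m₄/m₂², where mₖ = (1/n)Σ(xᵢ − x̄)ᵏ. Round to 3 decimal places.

4.010

x̄ = 11.1429
Σ(xᵢ − x̄)² = 768.8571 ⇒ m₂ = 109.83673
Σ(xᵢ − x̄)⁴ = 338643.7259 ⇒ m₄ = 48377.67514
m₂² = 12064.10829
β₂ = m₄/m₂² = 48377.67514 / 12064.10829 ≈ 4.010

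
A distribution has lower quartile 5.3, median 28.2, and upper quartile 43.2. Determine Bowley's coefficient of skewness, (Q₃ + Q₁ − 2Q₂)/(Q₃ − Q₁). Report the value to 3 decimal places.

-0.208

numerator: Q₃ + Q₁ − 2Q₂ = 43.2 + 5.3 − 2×28.2 = -7.9000
denominator: Q₃ − Q₁ = 43.2 − 5.3 = 37.9000
Bowley skewness = -7.9000 / 37.9000 ≈ -0.208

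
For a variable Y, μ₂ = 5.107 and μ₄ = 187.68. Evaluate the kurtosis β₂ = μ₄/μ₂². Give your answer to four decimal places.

7.1959

μ₂² = 5.107² = 26.08145
μ₄/μ₂² = 187.68 / 26.08145 = 7.19592
β₂ ≈ 7.1959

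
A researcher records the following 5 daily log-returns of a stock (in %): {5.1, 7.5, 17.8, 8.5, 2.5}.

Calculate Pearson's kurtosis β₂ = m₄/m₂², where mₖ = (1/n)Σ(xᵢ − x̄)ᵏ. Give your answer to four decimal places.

x̄ = 8.2800
Σ(xᵢ − x̄)² = 134.8080 ⇒ m₂ = 26.96160
Σ(xᵢ − x̄)⁴ = 9432.6237 ⇒ m₄ = 1886.52474
m₂² = 726.92787
β₂ = m₄/m₂² = 1886.52474 / 726.92787 ≈ 2.5952

2.5952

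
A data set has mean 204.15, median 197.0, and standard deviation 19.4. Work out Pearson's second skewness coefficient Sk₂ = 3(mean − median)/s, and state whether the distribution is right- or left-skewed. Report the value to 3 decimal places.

Sk₂ = 3(204.15 − 197.0) / 19.4 = 3 × 7.1500 / 19.4
    = 21.4500 / 19.4 ≈ 1.106
Sk₂ > 0 ⇒ mean > median ⇒ right-skewed (positive skew).

1.106, right-skewed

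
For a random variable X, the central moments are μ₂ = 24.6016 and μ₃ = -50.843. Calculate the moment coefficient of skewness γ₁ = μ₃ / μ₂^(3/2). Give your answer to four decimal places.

σ = √μ₂ = √24.6016 = 4.96000
σ³ = μ₂^(3/2) = 122.02394
γ₁ = μ₃/σ³ = -50.843 / 122.02394 ≈ -0.4167

-0.4167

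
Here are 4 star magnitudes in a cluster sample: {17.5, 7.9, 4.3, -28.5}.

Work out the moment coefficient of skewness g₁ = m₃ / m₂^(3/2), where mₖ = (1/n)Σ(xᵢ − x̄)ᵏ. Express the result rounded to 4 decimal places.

x̄ = (17.5 + 7.9 + 4.3 - 28.5) / 4 = 0.3000
deviations (xᵢ − x̄): 17.2000, 7.6000, 4.0000, -28.8000
Σ(xᵢ − x̄)² = 1199.0400 ⇒ m₂ = 1199.0400/4 = 299.76000
Σ(xᵢ − x̄)³ = -18296.4480 ⇒ m₃ = -18296.4480/4 = -4574.11200
m₂^(3/2) = 299.76000^(1.5) = 5189.91829
g₁ = m₃ / m₂^(3/2) = -4574.11200 / 5189.91829 ≈ -0.8813

-0.8813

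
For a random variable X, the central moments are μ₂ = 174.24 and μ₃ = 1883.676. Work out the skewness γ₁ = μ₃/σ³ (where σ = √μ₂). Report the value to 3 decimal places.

0.819

σ = √μ₂ = √174.24 = 13.20000
σ³ = μ₂^(3/2) = 2299.96800
γ₁ = μ₃/σ³ = 1883.676 / 2299.96800 ≈ 0.819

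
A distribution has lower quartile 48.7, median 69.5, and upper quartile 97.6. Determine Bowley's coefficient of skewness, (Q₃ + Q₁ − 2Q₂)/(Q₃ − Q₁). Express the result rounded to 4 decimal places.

numerator: Q₃ + Q₁ − 2Q₂ = 97.6 + 48.7 − 2×69.5 = 7.3000
denominator: Q₃ − Q₁ = 97.6 − 48.7 = 48.9000
Bowley skewness = 7.3000 / 48.9000 ≈ 0.1493

0.1493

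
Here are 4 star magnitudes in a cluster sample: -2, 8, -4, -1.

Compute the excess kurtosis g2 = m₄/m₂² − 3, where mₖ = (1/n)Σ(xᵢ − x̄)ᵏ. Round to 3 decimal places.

-0.794

x̄ = 0.2500
Σ(xᵢ − x̄)² = 84.7500 ⇒ m₂ = 21.18750
Σ(xᵢ − x̄)⁴ = 3961.8281 ⇒ m₄ = 990.45703
m₂² = 448.91016
g2 = m₄/m₂² − 3 = 2.20636 − 3 ≈ -0.794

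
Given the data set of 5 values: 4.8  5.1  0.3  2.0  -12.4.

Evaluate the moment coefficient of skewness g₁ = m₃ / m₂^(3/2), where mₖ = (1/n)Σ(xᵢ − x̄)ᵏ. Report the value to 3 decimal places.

-1.225

x̄ = (4.8 + 5.1 + 0.3 + 2.0 - 12.4) / 5 = -0.0400
deviations (xᵢ − x̄): 4.8400, 5.1400, 0.3400, 2.0400, -12.3600
Σ(xᵢ − x̄)² = 206.8920 ⇒ m₂ = 206.8920/5 = 41.37840
Σ(xᵢ − x̄)³ = -1630.5266 ⇒ m₃ = -1630.5266/5 = -326.10533
m₂^(3/2) = 41.37840^(1.5) = 266.17088
g₁ = m₃ / m₂^(3/2) = -326.10533 / 266.17088 ≈ -1.225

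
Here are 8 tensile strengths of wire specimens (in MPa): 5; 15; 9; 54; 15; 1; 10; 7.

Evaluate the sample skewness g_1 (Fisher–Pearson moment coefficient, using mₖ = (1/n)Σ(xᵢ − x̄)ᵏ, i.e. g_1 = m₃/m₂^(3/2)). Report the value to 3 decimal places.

x̄ = (5 + 15 + 9 + 54 + 15 + 1 + 10 + 7) / 8 = 14.5000
deviations (xᵢ − x̄): -9.5000, 0.5000, -5.5000, 39.5000, 0.5000, -13.5000, -4.5000, -7.5000
Σ(xᵢ − x̄)² = 1940.0000 ⇒ m₂ = 1940.0000/8 = 242.50000
Σ(xᵢ − x̄)³ = 57633.0000 ⇒ m₃ = 57633.0000/8 = 7204.12500
m₂^(3/2) = 242.50000^(1.5) = 3776.30979
g_1 = m₃ / m₂^(3/2) = 7204.12500 / 3776.30979 ≈ 1.908

1.908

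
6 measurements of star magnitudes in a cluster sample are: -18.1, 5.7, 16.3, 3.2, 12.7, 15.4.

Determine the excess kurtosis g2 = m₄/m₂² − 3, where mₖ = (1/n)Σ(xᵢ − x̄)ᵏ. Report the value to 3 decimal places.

x̄ = 5.8667
Σ(xᵢ − x̄)² = 827.9733 ⇒ m₂ = 137.99556
Σ(xᵢ − x̄)⁴ = 352276.8486 ⇒ m₄ = 58712.80810
m₂² = 19042.77335
g2 = m₄/m₂² − 3 = 3.08321 − 3 ≈ 0.083

0.083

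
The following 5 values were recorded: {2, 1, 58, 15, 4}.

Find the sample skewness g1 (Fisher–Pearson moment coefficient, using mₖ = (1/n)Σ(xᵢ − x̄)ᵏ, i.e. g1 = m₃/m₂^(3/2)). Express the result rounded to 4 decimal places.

1.3170

x̄ = (2 + 1 + 58 + 15 + 4) / 5 = 16.0000
deviations (xᵢ − x̄): -14.0000, -15.0000, 42.0000, -1.0000, -12.0000
Σ(xᵢ − x̄)² = 2330.0000 ⇒ m₂ = 2330.0000/5 = 466.00000
Σ(xᵢ − x̄)³ = 66240.0000 ⇒ m₃ = 66240.0000/5 = 13248.00000
m₂^(3/2) = 466.00000^(1.5) = 10059.55745
g1 = m₃ / m₂^(3/2) = 13248.00000 / 10059.55745 ≈ 1.3170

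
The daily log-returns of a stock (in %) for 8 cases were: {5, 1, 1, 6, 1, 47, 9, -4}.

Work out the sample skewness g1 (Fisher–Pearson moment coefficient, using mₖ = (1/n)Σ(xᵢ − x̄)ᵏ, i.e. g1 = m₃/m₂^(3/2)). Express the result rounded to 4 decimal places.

x̄ = (5 + 1 + 1 + 6 + 1 + 47 + 9 - 4) / 8 = 8.2500
deviations (xᵢ − x̄): -3.2500, -7.2500, -7.2500, -2.2500, -7.2500, 38.7500, 0.7500, -12.2500
Σ(xᵢ − x̄)² = 1825.5000 ⇒ m₂ = 1825.5000/8 = 228.18750
Σ(xᵢ − x̄)³ = 55158.7500 ⇒ m₃ = 55158.7500/8 = 6894.84375
m₂^(3/2) = 228.18750^(1.5) = 3446.97216
g1 = m₃ / m₂^(3/2) = 6894.84375 / 3446.97216 ≈ 2.0003

2.0003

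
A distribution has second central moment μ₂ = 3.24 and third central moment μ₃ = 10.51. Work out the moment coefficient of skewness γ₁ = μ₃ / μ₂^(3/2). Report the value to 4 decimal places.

1.8021

σ = √μ₂ = √3.24 = 1.80000
σ³ = μ₂^(3/2) = 5.83200
γ₁ = μ₃/σ³ = 10.51 / 5.83200 ≈ 1.8021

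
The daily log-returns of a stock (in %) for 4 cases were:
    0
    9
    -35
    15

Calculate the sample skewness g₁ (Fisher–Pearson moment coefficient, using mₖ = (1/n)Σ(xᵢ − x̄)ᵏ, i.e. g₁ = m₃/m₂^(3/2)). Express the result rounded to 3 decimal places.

x̄ = (0 + 9 - 35 + 15) / 4 = -2.7500
deviations (xᵢ − x̄): 2.7500, 11.7500, -32.2500, 17.7500
Σ(xᵢ − x̄)² = 1500.7500 ⇒ m₂ = 1500.7500/4 = 375.18750
Σ(xᵢ − x̄)³ = -26306.6250 ⇒ m₃ = -26306.6250/4 = -6576.65625
m₂^(3/2) = 375.18750^(1.5) = 7267.29084
g₁ = m₃ / m₂^(3/2) = -6576.65625 / 7267.29084 ≈ -0.905

-0.905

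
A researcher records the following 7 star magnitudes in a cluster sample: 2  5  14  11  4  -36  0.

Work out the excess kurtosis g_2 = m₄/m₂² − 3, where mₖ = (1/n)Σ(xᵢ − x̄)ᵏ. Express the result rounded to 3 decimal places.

x̄ = 0.0000
Σ(xᵢ − x̄)² = 1658.0000 ⇒ m₂ = 236.85714
Σ(xᵢ − x̄)⁴ = 1733570.0000 ⇒ m₄ = 247652.85714
m₂² = 56101.30612
g_2 = m₄/m₂² − 3 = 4.41439 − 3 ≈ 1.414

1.414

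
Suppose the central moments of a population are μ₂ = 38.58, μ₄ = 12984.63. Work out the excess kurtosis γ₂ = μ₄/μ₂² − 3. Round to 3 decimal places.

μ₂² = 38.58² = 1488.41640
μ₄/μ₂² = 12984.63 / 1488.41640 = 8.72379
γ₂ = 8.72379 − 3 ≈ 5.724

5.724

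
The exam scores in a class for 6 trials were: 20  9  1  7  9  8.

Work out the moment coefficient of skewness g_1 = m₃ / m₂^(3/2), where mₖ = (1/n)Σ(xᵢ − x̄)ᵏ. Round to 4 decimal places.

x̄ = (20 + 9 + 1 + 7 + 9 + 8) / 6 = 9.0000
deviations (xᵢ − x̄): 11.0000, 0.0000, -8.0000, -2.0000, 0.0000, -1.0000
Σ(xᵢ − x̄)² = 190.0000 ⇒ m₂ = 190.0000/6 = 31.66667
Σ(xᵢ − x̄)³ = 810.0000 ⇒ m₃ = 810.0000/6 = 135.00000
m₂^(3/2) = 31.66667^(1.5) = 178.19829
g_1 = m₃ / m₂^(3/2) = 135.00000 / 178.19829 ≈ 0.7576

0.7576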